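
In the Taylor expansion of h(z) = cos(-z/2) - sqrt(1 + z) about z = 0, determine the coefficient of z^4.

Expand each term separately and add.

1/24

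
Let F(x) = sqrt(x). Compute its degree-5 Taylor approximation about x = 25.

F(25) = 5
F′(25) = 1/10
F′′(25) = -1/500
F′′′(25) = 3/25000
F^(4)(25) = -3/250000
F^(5)(25) = 21/12500000
Dividing each by k! gives the coefficients c_0, ..., c_5.

7*(x - 25)^5/500000000 - (x - 25)^4/2000000 + (x - 25)^3/50000 - (x - 25)^2/1000 + (x - 25)/10 + 5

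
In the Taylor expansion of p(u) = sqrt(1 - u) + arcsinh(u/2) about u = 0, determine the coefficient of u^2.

Combine the two series term by term.
[u^0] = 1;  [u^1] = 0;  [u^2] = -1/8.

-1/8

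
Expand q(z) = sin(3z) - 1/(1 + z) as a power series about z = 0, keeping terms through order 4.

-z^4 - 7*z^3/2 - z^2 + 4*z - 1

Combine the two series term by term.
q(0) = -1
q′(0) = 4
q′′(0) = -2
q′′′(0) = -21
q^(4)(0) = -24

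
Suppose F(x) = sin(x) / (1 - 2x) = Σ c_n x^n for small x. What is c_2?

Multiply the two series term by term and collect like powers.
So c_2 = F′′(0)/2! = 2.

2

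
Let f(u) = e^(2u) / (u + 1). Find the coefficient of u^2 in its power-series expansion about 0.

1

Multiply the numerator's expansion by the denominator's geometric series.
f(0) = 1
f′(0) = 1
f′′(0) = 2
Dividing each by k! gives the coefficients c_0, ..., c_2.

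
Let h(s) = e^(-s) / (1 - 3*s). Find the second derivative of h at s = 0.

13

Expand 1/(denominator) as a geometric series and multiply by the numerator's series.
The coefficient of s^2 in the expansion is 13/2, so h′′(0) = 2! * (13/2) = 13.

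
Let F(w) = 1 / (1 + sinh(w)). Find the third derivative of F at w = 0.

Use the geometric series for the reciprocal, then substitute.
The coefficient of w^3 in the expansion is -7/6, so F′′′(0) = 3! * (-7/6) = -7.

-7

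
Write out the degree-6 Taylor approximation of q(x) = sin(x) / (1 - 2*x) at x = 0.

1841*x^6/60 + 1841*x^5/120 + 23*x^4/3 + 23*x^3/6 + 2*x^2 + x

Multiply the numerator's expansion by the denominator's geometric series.
q(0) = 0
q′(0) = 1
q′′(0) = 4
q′′′(0) = 23
q^(4)(0) = 184
q^(5)(0) = 1841
q^(6)(0) = 22092
The Taylor polynomial is Σ q^(k)(0)/k! · x^k.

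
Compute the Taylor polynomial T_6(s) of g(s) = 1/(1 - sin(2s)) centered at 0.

Compose series: expand the inner function first, then feed it into the outer expansion.
g(0) = 1
g′(0) = 2
g′′(0) = 8
g′′′(0) = 40
g^(4)(0) = 256
g^(5)(0) = 1952
g^(6)(0) = 17408

1088*s^6/45 + 244*s^5/15 + 32*s^4/3 + 20*s^3/3 + 4*s^2 + 2*s + 1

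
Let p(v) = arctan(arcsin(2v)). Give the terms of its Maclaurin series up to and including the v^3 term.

Compose series: expand the inner function first, then feed it into the outer expansion.
p(0) = 0
p′(0) = 2
p′′(0) = 0
p′′′(0) = -8
The Taylor polynomial is Σ p^(k)(0)/k! · v^k.

-4*v^3/3 + 2*v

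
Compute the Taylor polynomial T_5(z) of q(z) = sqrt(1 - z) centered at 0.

-7*z^5/256 - 5*z^4/128 - z^3/16 - z^2/8 - z/2 + 1

Apply the Taylor formula c_k = f^(k)(a)/k!.
[z^0] = 1;  [z^1] = -1/2;  [z^2] = -1/8;  [z^3] = -1/16;  [z^4] = -5/128;  [z^5] = -7/256.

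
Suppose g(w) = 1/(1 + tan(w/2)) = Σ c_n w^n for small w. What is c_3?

Let u equal the inner series; expand the outer function in u and truncate.
g(0) = 1
g′(0) = -1/2
g′′(0) = 1/2
g′′′(0) = -1

-1/6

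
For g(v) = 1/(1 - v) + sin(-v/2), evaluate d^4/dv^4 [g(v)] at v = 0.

24

Combine the two series term by term.
From the series, [v^4] g = 1; multiply by 4! = 24 to get 24.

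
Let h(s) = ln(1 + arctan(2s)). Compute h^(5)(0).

256

Plug the Maclaurin series of the inner function into that of the outer and collect terms.
The coefficient of s^5 in the expansion is 32/15, so h^(5)(0) = 5! * (32/15) = 256.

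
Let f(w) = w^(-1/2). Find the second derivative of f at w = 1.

The coefficient of (w - 1)^2 in the expansion is 3/8, so f′′(1) = 2! * (3/8) = 3/4.

3/4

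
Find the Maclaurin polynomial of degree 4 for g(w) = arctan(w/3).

-w^3/81 + w/3

[w^0] = 0;  [w^1] = 1/3;  [w^2] = 0;  [w^3] = -1/81;  [w^4] = 0.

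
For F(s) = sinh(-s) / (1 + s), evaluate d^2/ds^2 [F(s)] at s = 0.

2

Expand each factor separately, then convolve coefficients.
The coefficient of s^2 in the expansion is 1, so F′′(0) = 2! * (1) = 2.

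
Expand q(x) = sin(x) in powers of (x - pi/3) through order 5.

[(x - pi/3)^0] = sqrt(3)/2;  [(x - pi/3)^1] = 1/2;  [(x - pi/3)^2] = -sqrt(3)/4;  [(x - pi/3)^3] = -1/12;  [(x - pi/3)^4] = sqrt(3)/48;  [(x - pi/3)^5] = 1/240.

(x - pi/3)^5/240 + sqrt(3)*(x - pi/3)^4/48 - (x - pi/3)^3/12 - sqrt(3)*(x - pi/3)^2/4 + (x - pi/3)/2 + sqrt(3)/2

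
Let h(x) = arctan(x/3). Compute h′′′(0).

-2/27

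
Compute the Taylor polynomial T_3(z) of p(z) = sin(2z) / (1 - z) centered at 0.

2*z^3/3 + 2*z^2 + 2*z

Use 1/(1 - r) = Σ r^k on the denominator, then take the Cauchy product.
[z^0] = 0;  [z^1] = 2;  [z^2] = 2;  [z^3] = 2/3.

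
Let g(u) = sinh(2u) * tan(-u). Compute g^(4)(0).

-48

Expand each factor separately, then convolve coefficients.
The coefficient of u^4 in the expansion is -2, so g^(4)(0) = 4! * (-2) = -48.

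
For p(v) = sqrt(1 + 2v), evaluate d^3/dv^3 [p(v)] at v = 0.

3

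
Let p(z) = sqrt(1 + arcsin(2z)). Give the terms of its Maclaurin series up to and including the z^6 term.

Plug the Maclaurin series of the inner function into that of the outer and collect terms.
p(0) = 1
p′(0) = 1
p′′(0) = -1
p′′′(0) = 7
p^(4)(0) = -31
p^(5)(0) = 369
p^(6)(0) = -3169

-3169*z^6/720 + 123*z^5/40 - 31*z^4/24 + 7*z^3/6 - z^2/2 + z + 1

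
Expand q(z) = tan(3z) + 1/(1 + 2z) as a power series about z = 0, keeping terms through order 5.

2*z^5/5 + 16*z^4 + z^3 + 4*z^2 + z + 1

Add the two expansions coefficient-wise.
[z^0] = 1;  [z^1] = 1;  [z^2] = 4;  [z^3] = 1;  [z^4] = 16;  [z^5] = 2/5.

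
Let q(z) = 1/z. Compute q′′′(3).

From the series, [(z - 3)^3] q = -1/81; multiply by 3! = 6 to get -2/27.

-2/27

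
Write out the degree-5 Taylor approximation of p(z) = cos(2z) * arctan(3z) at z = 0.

Expand each factor separately, then convolve coefficients.
p(0) = 0
p′(0) = 3
p′′(0) = 0
p′′′(0) = -90
p^(4)(0) = 0
p^(5)(0) = 8232
Dividing each by k! gives the coefficients c_0, ..., c_5.

343*z^5/5 - 15*z^3 + 3*z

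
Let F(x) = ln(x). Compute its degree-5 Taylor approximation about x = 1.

(x - 1)^5/5 - (x - 1)^4/4 + (x - 1)^3/3 - (x - 1)^2/2 + (x - 1)

Use the known series and substitute for the argument.
[(x - 1)^0] = 0;  [(x - 1)^1] = 1;  [(x - 1)^2] = -1/2;  [(x - 1)^3] = 1/3;  [(x - 1)^4] = -1/4;  [(x - 1)^5] = 1/5.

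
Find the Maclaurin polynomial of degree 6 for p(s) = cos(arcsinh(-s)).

Substitute the inner expansion into the outer series and collect powers.
p(0) = 1
p′(0) = 0
p′′(0) = -1
p′′′(0) = 0
p^(4)(0) = 5
p^(5)(0) = 0
p^(6)(0) = -85

-17*s^6/144 + 5*s^4/24 - s^2/2 + 1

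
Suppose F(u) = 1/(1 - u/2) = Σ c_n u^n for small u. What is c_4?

1/16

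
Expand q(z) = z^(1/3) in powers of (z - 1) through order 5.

22*(z - 1)^5/729 - 10*(z - 1)^4/243 + 5*(z - 1)^3/81 - (z - 1)^2/9 + (z - 1)/3 + 1

q(1) = 1
q′(1) = 1/3
q′′(1) = -2/9
q′′′(1) = 10/27
q^(4)(1) = -80/81
q^(5)(1) = 880/243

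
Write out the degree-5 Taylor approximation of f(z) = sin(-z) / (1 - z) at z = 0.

-101*z^5/120 - 5*z^4/6 - 5*z^3/6 - z^2 - z

Expand each factor separately, then convolve coefficients.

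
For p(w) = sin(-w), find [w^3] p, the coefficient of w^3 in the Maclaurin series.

1/6

p(0) = 0
p′(0) = -1
p′′(0) = 0
p′′′(0) = 1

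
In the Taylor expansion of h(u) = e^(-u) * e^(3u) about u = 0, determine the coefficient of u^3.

4/3

Write out both Maclaurin series and multiply, keeping only the needed powers.
h(0) = 1
h′(0) = 2
h′′(0) = 4
h′′′(0) = 8
So c_3 = h′′′(0)/3! = 4/3.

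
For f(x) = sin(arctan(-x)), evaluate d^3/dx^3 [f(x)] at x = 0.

3

Compose series: expand the inner function first, then feed it into the outer expansion.
From the series, [x^3] f = 1/2; multiply by 3! = 6 to get 3.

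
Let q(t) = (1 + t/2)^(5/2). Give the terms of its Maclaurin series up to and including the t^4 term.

Use the known series and substitute for the argument.
[t^0] = 1;  [t^1] = 5/4;  [t^2] = 15/32;  [t^3] = 5/128;  [t^4] = -5/2048.

-5*t^4/2048 + 5*t^3/128 + 15*t^2/32 + 5*t/4 + 1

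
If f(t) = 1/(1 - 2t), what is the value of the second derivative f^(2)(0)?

8

The coefficient of t^2 in the expansion is 4, so f′′(0) = 2! * (4) = 8.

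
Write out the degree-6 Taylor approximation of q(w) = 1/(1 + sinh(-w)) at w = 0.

Plug the Maclaurin series of the inner function into that of the outer and collect terms.
q(0) = 1
q′(0) = 1
q′′(0) = 2
q′′′(0) = 7
q^(4)(0) = 32
q^(5)(0) = 181
q^(6)(0) = 1232
Dividing each by k! gives the coefficients c_0, ..., c_6.

77*w^6/45 + 181*w^5/120 + 4*w^4/3 + 7*w^3/6 + w^2 + w + 1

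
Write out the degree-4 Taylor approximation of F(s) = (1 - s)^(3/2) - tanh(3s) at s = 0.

Add the two expansions coefficient-wise.
F(0) = 1
F′(0) = -9/2
F′′(0) = 3/4
F′′′(0) = 435/8
F^(4)(0) = 9/16
Dividing each by k! gives the coefficients c_0, ..., c_4.

3*s^4/128 + 145*s^3/16 + 3*s^2/8 - 9*s/2 + 1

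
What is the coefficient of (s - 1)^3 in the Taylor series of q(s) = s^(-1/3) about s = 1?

-14/81

[(s - 1)^0] = 1;  [(s - 1)^1] = -1/3;  [(s - 1)^2] = 2/9;  [(s - 1)^3] = -14/81.
So c_3 = q′′′(1)/3! = -14/81.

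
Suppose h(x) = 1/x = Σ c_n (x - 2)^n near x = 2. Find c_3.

-1/16

h(2) = 1/2
h′(2) = -1/4
h′′(2) = 1/4
h′′′(2) = -3/8
The Taylor polynomial is Σ h^(k)(2)/k! · (x - 2)^k.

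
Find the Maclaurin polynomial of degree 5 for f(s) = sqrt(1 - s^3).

1 - s^3/2

f(0) = 1
f′(0) = 0
f′′(0) = 0
f′′′(0) = -3
f^(4)(0) = 0
f^(5)(0) = 0
Then c_k = f^(k)(0)/k! gives each Taylor coefficient.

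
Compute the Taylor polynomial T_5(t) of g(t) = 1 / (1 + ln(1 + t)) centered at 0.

-347*t^5/60 + 11*t^4/3 - 7*t^3/3 + 3*t^2/2 - t + 1

Write 1/(1+u) = 1 - u + u^2 - u^3 + ... and substitute the series for u.
g(0) = 1
g′(0) = -1
g′′(0) = 3
g′′′(0) = -14
g^(4)(0) = 88
g^(5)(0) = -694
Then c_k = g^(k)(0)/k! gives each Taylor coefficient.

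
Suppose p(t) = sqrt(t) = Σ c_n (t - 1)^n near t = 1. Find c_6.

-21/1024

p(1) = 1
p′(1) = 1/2
p′′(1) = -1/4
p′′′(1) = 3/8
p^(4)(1) = -15/16
p^(5)(1) = 105/32
p^(6)(1) = -945/64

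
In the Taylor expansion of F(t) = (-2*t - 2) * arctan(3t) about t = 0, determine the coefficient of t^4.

18

Multiply each power in the prefactor through the base expansion.
F(0) = 0
F′(0) = -6
F′′(0) = -12
F′′′(0) = 108
F^(4)(0) = 432
The Taylor polynomial is Σ F^(k)(0)/k! · t^k.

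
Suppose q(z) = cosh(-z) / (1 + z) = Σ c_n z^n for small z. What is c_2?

3/2

Multiply the two series term by term and collect like powers.
q(0) = 1
q′(0) = -1
q′′(0) = 3
Then c_k = q^(k)(0)/k! gives each Taylor coefficient.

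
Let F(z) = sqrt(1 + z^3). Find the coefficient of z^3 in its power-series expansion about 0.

Use the known series and substitute for the argument.
[z^0] = 1;  [z^1] = 0;  [z^2] = 0;  [z^3] = 1/2.
So c_3 = F′′′(0)/3! = 1/2.

1/2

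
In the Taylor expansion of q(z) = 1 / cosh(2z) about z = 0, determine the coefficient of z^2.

-2

Divide the numerator series by the denominator series (power-series long division).
q(0) = 1
q′(0) = 0
q′′(0) = -4
So c_2 = q′′(0)/2! = -2.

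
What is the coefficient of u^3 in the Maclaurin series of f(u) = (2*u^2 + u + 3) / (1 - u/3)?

8/9

Multiply each power in the prefactor through the base expansion.
f(0) = 3
f′(0) = 2
f′′(0) = 16/3
f′′′(0) = 16/3
Dividing each by k! gives the coefficients c_0, ..., c_3.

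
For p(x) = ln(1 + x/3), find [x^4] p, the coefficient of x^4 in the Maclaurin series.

p(0) = 0
p′(0) = 1/3
p′′(0) = -1/9
p′′′(0) = 2/27
p^(4)(0) = -2/27
So c_4 = p^(4)(0)/4! = -1/324.

-1/324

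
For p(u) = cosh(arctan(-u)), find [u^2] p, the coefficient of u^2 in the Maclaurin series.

1/2

Let u equal the inner series; expand the outer function in u and truncate.
p(0) = 1
p′(0) = 0
p′′(0) = 1
So c_2 = p′′(0)/2! = 1/2.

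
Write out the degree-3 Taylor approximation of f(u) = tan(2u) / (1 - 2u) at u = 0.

32*u^3/3 + 4*u^2 + 2*u

Take the Cauchy product of the two expansions.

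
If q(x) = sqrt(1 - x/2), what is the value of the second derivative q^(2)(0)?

The coefficient of x^2 in the expansion is -1/32, so q′′(0) = 2! * (-1/32) = -1/16.

-1/16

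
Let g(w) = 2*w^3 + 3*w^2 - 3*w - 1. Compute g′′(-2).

-18

The coefficient of (w + 2)^2 in the expansion is -9, so g′′(-2) = 2! * (-9) = -18.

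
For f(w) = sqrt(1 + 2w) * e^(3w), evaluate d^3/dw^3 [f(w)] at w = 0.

Expand each factor separately, then convolve coefficients.
From the series, [w^3] f = 8; multiply by 3! = 6 to get 48.

48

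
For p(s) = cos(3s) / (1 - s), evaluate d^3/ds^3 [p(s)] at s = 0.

-21

Multiply the two series term by term and collect like powers.
The coefficient of s^3 in the expansion is -7/2, so p′′′(0) = 3! * (-7/2) = -21.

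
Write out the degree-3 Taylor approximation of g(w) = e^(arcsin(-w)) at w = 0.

-w^3/3 + w^2/2 - w + 1

Compose series: expand the inner function first, then feed it into the outer expansion.
g(0) = 1
g′(0) = -1
g′′(0) = 1
g′′′(0) = -2
The Taylor polynomial is Σ g^(k)(0)/k! · w^k.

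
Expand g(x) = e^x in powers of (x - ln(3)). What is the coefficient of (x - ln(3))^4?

[(x - ln(3))^0] = 3;  [(x - ln(3))^1] = 3;  [(x - ln(3))^2] = 3/2;  [(x - ln(3))^3] = 1/2;  [(x - ln(3))^4] = 1/8.
So c_4 = g^(4)(ln(3))/4! = 1/8.

1/8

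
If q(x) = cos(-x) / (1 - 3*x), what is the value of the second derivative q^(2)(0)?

Use 1/(1 - r) = Σ r^k on the denominator, then take the Cauchy product.
From the series, [x^2] q = 17/2; multiply by 2! = 2 to get 17.

17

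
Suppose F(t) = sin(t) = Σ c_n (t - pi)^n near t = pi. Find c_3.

[(t - pi)^0] = 0;  [(t - pi)^1] = -1;  [(t - pi)^2] = 0;  [(t - pi)^3] = 1/6.
So c_3 = F′′′(pi)/3! = 1/6.

1/6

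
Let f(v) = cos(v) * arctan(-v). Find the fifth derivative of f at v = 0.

-49

Multiply the two series term by term and collect like powers.
The coefficient of v^5 in the expansion is -49/120, so f^(5)(0) = 5! * (-49/120) = -49.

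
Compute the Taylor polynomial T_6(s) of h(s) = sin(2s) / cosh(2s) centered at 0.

Divide the numerator series by the denominator series (power-series long division).
h(0) = 0
h′(0) = 2
h′′(0) = 0
h′′′(0) = -32
h^(4)(0) = 0
h^(5)(0) = 1152
h^(6)(0) = 0
The Taylor polynomial is Σ h^(k)(0)/k! · s^k.

48*s^5/5 - 16*s^3/3 + 2*s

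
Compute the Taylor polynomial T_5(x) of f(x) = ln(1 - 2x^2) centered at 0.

f(0) = 0
f′(0) = 0
f′′(0) = -4
f′′′(0) = 0
f^(4)(0) = -48
f^(5)(0) = 0
Then c_k = f^(k)(0)/k! gives each Taylor coefficient.

-2*x^4 - 2*x^2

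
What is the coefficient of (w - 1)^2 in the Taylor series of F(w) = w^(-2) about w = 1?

F(1) = 1
F′(1) = -2
F′′(1) = 6
Then c_k = F^(k)(1)/k! gives each Taylor coefficient.

3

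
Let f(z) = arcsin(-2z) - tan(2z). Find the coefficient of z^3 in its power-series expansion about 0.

-4

Combine the two series term by term.
[z^0] = 0;  [z^1] = -4;  [z^2] = 0;  [z^3] = -4.
So c_3 = f′′′(0)/3! = -4.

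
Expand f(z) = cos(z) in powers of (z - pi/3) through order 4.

f(pi/3) = 1/2
f′(pi/3) = -sqrt(3)/2
f′′(pi/3) = -1/2
f′′′(pi/3) = sqrt(3)/2
f^(4)(pi/3) = 1/2

(z - pi/3)^4/48 + sqrt(3)*(z - pi/3)^3/12 - (z - pi/3)^2/4 - sqrt(3)*(z - pi/3)/2 + 1/2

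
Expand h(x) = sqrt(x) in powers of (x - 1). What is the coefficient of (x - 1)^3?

1/16

Differentiate repeatedly and evaluate at the center.
h(1) = 1
h′(1) = 1/2
h′′(1) = -1/4
h′′′(1) = 3/8
Then c_k = h^(k)(1)/k! gives each Taylor coefficient.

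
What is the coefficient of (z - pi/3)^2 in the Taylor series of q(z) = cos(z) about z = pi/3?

q(pi/3) = 1/2
q′(pi/3) = -sqrt(3)/2
q′′(pi/3) = -1/2
Dividing each by k! gives the coefficients c_0, ..., c_2.

-1/4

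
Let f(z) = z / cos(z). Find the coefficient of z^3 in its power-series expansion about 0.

Divide the numerator series by the denominator series (power-series long division).

1/2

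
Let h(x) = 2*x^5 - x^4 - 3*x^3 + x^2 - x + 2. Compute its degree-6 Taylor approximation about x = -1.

h(-1) = 4
h′(-1) = 2
h′′(-1) = -32
h′′′(-1) = 126
h^(4)(-1) = -264
h^(5)(-1) = 240
h^(6)(-1) = 0

2*(x + 1)^5 - 11*(x + 1)^4 + 21*(x + 1)^3 - 16*(x + 1)^2 + 2*(x + 1) + 4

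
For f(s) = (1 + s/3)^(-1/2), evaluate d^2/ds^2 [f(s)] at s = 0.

1/12

From the series, [s^2] f = 1/24; multiply by 2! = 2 to get 1/12.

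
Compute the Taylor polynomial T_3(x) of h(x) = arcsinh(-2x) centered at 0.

Differentiate repeatedly and evaluate at the center.
h(0) = 0
h′(0) = -2
h′′(0) = 0
h′′′(0) = 8
Then c_k = h^(k)(0)/k! gives each Taylor coefficient.

4*x^3/3 - 2*x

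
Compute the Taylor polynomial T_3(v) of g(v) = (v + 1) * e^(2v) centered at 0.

Shift and add copies of the series according to the polynomial's terms.
g(0) = 1
g′(0) = 3
g′′(0) = 8
g′′′(0) = 20
The Taylor polynomial is Σ g^(k)(0)/k! · v^k.

10*v^3/3 + 4*v^2 + 3*v + 1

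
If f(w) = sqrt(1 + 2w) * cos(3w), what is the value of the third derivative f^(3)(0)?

Take the Cauchy product of the two expansions.
From the series, [w^3] f = -4; multiply by 3! = 6 to get -24.

-24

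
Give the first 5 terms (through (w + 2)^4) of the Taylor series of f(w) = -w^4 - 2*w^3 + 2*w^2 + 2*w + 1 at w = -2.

-(w + 2)^4 + 6*(w + 2)^3 - 10*(w + 2)^2 + 2*(w + 2) + 5

f(-2) = 5
f′(-2) = 2
f′′(-2) = -20
f′′′(-2) = 36
f^(4)(-2) = -24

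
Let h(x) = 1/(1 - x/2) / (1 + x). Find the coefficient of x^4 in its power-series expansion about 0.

Write out both Maclaurin series and multiply, keeping only the needed powers.
So c_4 = h^(4)(0)/4! = 11/16.

11/16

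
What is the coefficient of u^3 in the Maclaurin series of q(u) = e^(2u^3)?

q(0) = 1
q′(0) = 0
q′′(0) = 0
q′′′(0) = 12
The Taylor polynomial is Σ q^(k)(0)/k! · u^k.

2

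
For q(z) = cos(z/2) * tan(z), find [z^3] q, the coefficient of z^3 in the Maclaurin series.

5/24

Write out both Maclaurin series and multiply, keeping only the needed powers.
[z^0] = 0;  [z^1] = 1;  [z^2] = 0;  [z^3] = 5/24.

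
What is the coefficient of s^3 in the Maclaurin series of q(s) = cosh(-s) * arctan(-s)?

Take the Cauchy product of the two expansions.
q(0) = 0
q′(0) = -1
q′′(0) = 0
q′′′(0) = -1

-1/6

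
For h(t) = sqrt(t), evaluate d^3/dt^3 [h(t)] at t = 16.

3/8192

The coefficient of (t - 16)^3 in the expansion is 1/16384, so h′′′(16) = 3! * (1/16384) = 3/8192.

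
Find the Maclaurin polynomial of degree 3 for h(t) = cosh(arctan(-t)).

t^2/2 + 1

Compose series: expand the inner function first, then feed it into the outer expansion.
[t^0] = 1;  [t^1] = 0;  [t^2] = 1/2;  [t^3] = 0.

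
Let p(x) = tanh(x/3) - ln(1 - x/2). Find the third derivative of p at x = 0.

Expand each term separately and add.
The coefficient of x^3 in the expansion is 19/648, so p′′′(0) = 3! * (19/648) = 19/108.

19/108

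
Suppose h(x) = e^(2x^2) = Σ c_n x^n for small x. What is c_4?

2

h(0) = 1
h′(0) = 0
h′′(0) = 4
h′′′(0) = 0
h^(4)(0) = 48
So c_4 = h^(4)(0)/4! = 2.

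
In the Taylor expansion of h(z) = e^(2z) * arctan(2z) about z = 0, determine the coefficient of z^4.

Take the Cauchy product of the two expansions.
h(0) = 0
h′(0) = 2
h′′(0) = 8
h′′′(0) = 8
h^(4)(0) = -64

-8/3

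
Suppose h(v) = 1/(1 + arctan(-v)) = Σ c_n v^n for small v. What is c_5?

1/5

Plug the Maclaurin series of the inner function into that of the outer and collect terms.
h(0) = 1
h′(0) = 1
h′′(0) = 2
h′′′(0) = 4
h^(4)(0) = 8
h^(5)(0) = 24
So c_5 = h^(5)(0)/5! = 1/5.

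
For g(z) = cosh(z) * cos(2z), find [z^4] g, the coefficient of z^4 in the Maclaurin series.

Take the Cauchy product of the two expansions.
[z^0] = 1;  [z^1] = 0;  [z^2] = -3/2;  [z^3] = 0;  [z^4] = -7/24.

-7/24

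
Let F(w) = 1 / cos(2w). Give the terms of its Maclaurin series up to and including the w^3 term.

2*w^2 + 1

Invert the denominator's series and multiply.
F(0) = 1
F′(0) = 0
F′′(0) = 4
F′′′(0) = 0
The Taylor polynomial is Σ F^(k)(0)/k! · w^k.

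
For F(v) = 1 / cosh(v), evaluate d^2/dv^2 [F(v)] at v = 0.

-1

Write the quotient as an unknown series and match coefficients against numerator = denominator · series.
The coefficient of v^2 in the expansion is -1/2, so F′′(0) = 2! * (-1/2) = -1.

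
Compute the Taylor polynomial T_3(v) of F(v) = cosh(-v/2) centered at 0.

v^2/8 + 1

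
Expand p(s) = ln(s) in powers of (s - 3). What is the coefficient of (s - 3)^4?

[(s - 3)^0] = ln(3);  [(s - 3)^1] = 1/3;  [(s - 3)^2] = -1/18;  [(s - 3)^3] = 1/81;  [(s - 3)^4] = -1/324.

-1/324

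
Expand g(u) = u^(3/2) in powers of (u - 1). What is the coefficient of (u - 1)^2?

3/8

[(u - 1)^0] = 1;  [(u - 1)^1] = 3/2;  [(u - 1)^2] = 3/8.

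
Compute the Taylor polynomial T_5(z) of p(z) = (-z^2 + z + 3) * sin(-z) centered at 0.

-23*z^5/120 + z^4/6 + 3*z^3/2 - z^2 - 3*z

Shift and add copies of the series according to the polynomial's terms.
[z^0] = 0;  [z^1] = -3;  [z^2] = -1;  [z^3] = 3/2;  [z^4] = 1/6;  [z^5] = -23/120.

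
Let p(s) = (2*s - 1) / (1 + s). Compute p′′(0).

Distribute the polynomial across the series and collect like powers.
The coefficient of s^2 in the expansion is -3, so p′′(0) = 2! * (-3) = -6.

-6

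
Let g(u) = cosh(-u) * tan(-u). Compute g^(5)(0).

Multiply the two series term by term and collect like powers.
The coefficient of u^5 in the expansion is -41/120, so g^(5)(0) = 5! * (-41/120) = -41.

-41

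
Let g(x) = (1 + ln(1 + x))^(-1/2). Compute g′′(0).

Let u equal the inner series; expand the outer function in u and truncate.
The coefficient of x^2 in the expansion is 5/8, so g′′(0) = 2! * (5/8) = 5/4.

5/4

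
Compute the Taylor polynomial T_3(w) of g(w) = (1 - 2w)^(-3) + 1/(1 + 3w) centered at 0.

Combine the two series term by term.
[w^0] = 2;  [w^1] = 3;  [w^2] = 33;  [w^3] = 53.

53*w^3 + 33*w^2 + 3*w + 2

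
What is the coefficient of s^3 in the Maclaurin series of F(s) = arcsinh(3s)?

F(0) = 0
F′(0) = 3
F′′(0) = 0
F′′′(0) = -27

-9/2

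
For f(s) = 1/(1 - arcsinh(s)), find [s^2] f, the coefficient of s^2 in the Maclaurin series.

Plug the Maclaurin series of the inner function into that of the outer and collect terms.
f(0) = 1
f′(0) = 1
f′′(0) = 2
So c_2 = f′′(0)/2! = 1.

1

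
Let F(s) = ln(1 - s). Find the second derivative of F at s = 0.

From the series, [s^2] F = -1/2; multiply by 2! = 2 to get -1.

-1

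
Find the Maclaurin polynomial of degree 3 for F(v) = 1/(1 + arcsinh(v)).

-5*v^3/6 + v^2 - v + 1

Compose series: expand the inner function first, then feed it into the outer expansion.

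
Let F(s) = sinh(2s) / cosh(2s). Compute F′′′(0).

Invert the denominator's series and multiply.
From the series, [s^3] F = -8/3; multiply by 3! = 6 to get -16.

-16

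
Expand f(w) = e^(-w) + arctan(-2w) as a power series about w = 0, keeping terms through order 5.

-769*w^5/120 + w^4/24 + 5*w^3/2 + w^2/2 - 3*w + 1

Add the two expansions coefficient-wise.
[w^0] = 1;  [w^1] = -3;  [w^2] = 1/2;  [w^3] = 5/2;  [w^4] = 1/24;  [w^5] = -769/120.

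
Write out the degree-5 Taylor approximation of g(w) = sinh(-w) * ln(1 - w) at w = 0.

w^5/3 + w^4/2 + w^3/2 + w^2

Take the Cauchy product of the two expansions.
g(0) = 0
g′(0) = 0
g′′(0) = 2
g′′′(0) = 3
g^(4)(0) = 12
g^(5)(0) = 40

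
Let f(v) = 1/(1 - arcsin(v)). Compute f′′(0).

Compose series: expand the inner function first, then feed it into the outer expansion.
From the series, [v^2] f = 1; multiply by 2! = 2 to get 2.

2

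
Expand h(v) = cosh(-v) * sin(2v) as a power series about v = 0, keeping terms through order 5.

-19*v^5/60 - v^3/3 + 2*v

Multiply the two series term by term and collect like powers.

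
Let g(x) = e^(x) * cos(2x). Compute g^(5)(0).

Write out both Maclaurin series and multiply, keeping only the needed powers.
The coefficient of x^5 in the expansion is 41/120, so g^(5)(0) = 5! * (41/120) = 41.

41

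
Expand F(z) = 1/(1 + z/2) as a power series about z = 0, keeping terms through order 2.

z^2/4 - z/2 + 1

F(0) = 1
F′(0) = -1/2
F′′(0) = 1/2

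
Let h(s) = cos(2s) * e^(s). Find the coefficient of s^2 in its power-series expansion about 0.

-3/2

Multiply the two series term by term and collect like powers.
h(0) = 1
h′(0) = 1
h′′(0) = -3
The Taylor polynomial is Σ h^(k)(0)/k! · s^k.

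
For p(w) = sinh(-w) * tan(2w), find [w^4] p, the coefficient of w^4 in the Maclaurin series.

-3

Multiply the two series term by term and collect like powers.
p(0) = 0
p′(0) = 0
p′′(0) = -4
p′′′(0) = 0
p^(4)(0) = -72
So c_4 = p^(4)(0)/4! = -3.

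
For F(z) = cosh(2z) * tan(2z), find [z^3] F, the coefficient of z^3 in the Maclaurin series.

20/3

Expand each factor separately, then convolve coefficients.
F(0) = 0
F′(0) = 2
F′′(0) = 0
F′′′(0) = 40
So c_3 = F′′′(0)/3! = 20/3.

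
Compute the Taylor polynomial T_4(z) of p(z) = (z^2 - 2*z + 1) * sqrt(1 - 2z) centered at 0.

Distribute the polynomial across the series and collect like powers.

-z^4/8 - z^3/2 + 5*z^2/2 - 3*z + 1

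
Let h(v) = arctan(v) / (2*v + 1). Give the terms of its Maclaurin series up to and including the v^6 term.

-446*v^6/15 + 223*v^5/15 - 22*v^4/3 + 11*v^3/3 - 2*v^2 + v

Expand 1/(denominator) as a geometric series and multiply by the numerator's series.
[v^0] = 0;  [v^1] = 1;  [v^2] = -2;  [v^3] = 11/3;  [v^4] = -22/3;  [v^5] = 223/15;  [v^6] = -446/15.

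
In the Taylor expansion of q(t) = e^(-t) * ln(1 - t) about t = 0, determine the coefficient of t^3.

-1/3

Take the Cauchy product of the two expansions.
[t^0] = 0;  [t^1] = -1;  [t^2] = 1/2;  [t^3] = -1/3.
So c_3 = q′′′(0)/3! = -1/3.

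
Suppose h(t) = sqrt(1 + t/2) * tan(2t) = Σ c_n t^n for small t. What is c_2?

Expand each factor separately, then convolve coefficients.
h(0) = 0
h′(0) = 2
h′′(0) = 1

1/2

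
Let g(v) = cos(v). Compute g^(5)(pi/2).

-1

The coefficient of (v - pi/2)^5 in the expansion is -1/120, so g^(5)(pi/2) = 5! * (-1/120) = -1.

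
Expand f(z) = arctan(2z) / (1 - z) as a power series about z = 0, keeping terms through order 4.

-2*z^4/3 - 2*z^3/3 + 2*z^2 + 2*z

Multiply the numerator's expansion by the denominator's geometric series.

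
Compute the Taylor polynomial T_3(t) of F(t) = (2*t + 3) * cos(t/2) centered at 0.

-t^3/4 - 3*t^2/8 + 2*t + 3

Multiply each power in the prefactor through the base expansion.
[t^0] = 3;  [t^1] = 2;  [t^2] = -3/8;  [t^3] = -1/4.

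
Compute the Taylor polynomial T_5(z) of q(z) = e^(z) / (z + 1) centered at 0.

Expand 1/(denominator) as a geometric series and multiply by the numerator's series.
q(0) = 1
q′(0) = 0
q′′(0) = 1
q′′′(0) = -2
q^(4)(0) = 9
q^(5)(0) = -44

-11*z^5/30 + 3*z^4/8 - z^3/3 + z^2/2 + 1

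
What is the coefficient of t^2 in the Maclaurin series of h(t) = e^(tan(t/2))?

1/8

Let u equal the inner series; expand the outer function in u and truncate.
[t^0] = 1;  [t^1] = 1/2;  [t^2] = 1/8.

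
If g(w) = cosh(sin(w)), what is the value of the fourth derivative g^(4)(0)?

-3

Let u equal the inner series; expand the outer function in u and truncate.
From the series, [w^4] g = -1/8; multiply by 4! = 24 to get -3.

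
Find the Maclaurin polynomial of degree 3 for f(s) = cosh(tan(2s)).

2*s^2 + 1

Let u equal the inner series; expand the outer function in u and truncate.
f(0) = 1
f′(0) = 0
f′′(0) = 4
f′′′(0) = 0
Dividing each by k! gives the coefficients c_0, ..., c_3.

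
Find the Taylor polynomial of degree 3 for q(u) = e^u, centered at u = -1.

Differentiate repeatedly and evaluate at the center.
q(-1) = e^(-1)
q′(-1) = e^(-1)
q′′(-1) = e^(-1)
q′′′(-1) = e^(-1)
Then c_k = q^(k)(-1)/k! gives each Taylor coefficient.

(u + 1)^3*e^(-1)/6 + (u + 1)^2*e^(-1)/2 + (u + 1)*e^(-1) + e^(-1)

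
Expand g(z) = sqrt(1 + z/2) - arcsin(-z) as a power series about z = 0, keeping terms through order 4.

-5*z^4/2048 + 67*z^3/384 - z^2/32 + 5*z/4 + 1

Combine the two series term by term.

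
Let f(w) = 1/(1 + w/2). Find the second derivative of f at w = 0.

From the series, [w^2] f = 1/4; multiply by 2! = 2 to get 1/2.

1/2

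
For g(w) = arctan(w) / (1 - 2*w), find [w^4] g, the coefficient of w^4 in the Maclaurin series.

22/3

Expand 1/(denominator) as a geometric series and multiply by the numerator's series.
g(0) = 0
g′(0) = 1
g′′(0) = 4
g′′′(0) = 22
g^(4)(0) = 176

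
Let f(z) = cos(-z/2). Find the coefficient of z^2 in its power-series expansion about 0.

-1/8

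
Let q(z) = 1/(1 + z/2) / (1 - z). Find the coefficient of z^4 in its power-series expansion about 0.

Take the Cauchy product of the two expansions.
q(0) = 1
q′(0) = 1/2
q′′(0) = 3/2
q′′′(0) = 15/4
q^(4)(0) = 33/2
So c_4 = q^(4)(0)/4! = 11/16.

11/16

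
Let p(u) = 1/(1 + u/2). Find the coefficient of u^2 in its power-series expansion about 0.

1/4

p(0) = 1
p′(0) = -1/2
p′′(0) = 1/2
So c_2 = p′′(0)/2! = 1/4.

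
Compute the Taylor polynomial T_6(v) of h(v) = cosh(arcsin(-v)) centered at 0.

Compose series: expand the inner function first, then feed it into the outer expansion.
[v^0] = 1;  [v^1] = 0;  [v^2] = 1/2;  [v^3] = 0;  [v^4] = 5/24;  [v^5] = 0;  [v^6] = 17/144.

17*v^6/144 + 5*v^4/24 + v^2/2 + 1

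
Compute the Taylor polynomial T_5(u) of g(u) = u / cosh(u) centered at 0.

5*u^5/24 - u^3/2 + u

Invert the denominator's series and multiply.
g(0) = 0
g′(0) = 1
g′′(0) = 0
g′′′(0) = -3
g^(4)(0) = 0
g^(5)(0) = 25
Then c_k = g^(k)(0)/k! gives each Taylor coefficient.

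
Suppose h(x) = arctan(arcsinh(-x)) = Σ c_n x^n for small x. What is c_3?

Substitute the inner expansion into the outer series and collect powers.
h(0) = 0
h′(0) = -1
h′′(0) = 0
h′′′(0) = 3
So c_3 = h′′′(0)/3! = 1/2.

1/2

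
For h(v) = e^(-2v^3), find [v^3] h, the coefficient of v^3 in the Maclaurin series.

-2

Differentiate repeatedly and evaluate at the center.
[v^0] = 1;  [v^1] = 0;  [v^2] = 0;  [v^3] = -2.
So c_3 = h′′′(0)/3! = -2.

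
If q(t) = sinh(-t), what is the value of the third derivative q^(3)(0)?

-1

Compute the successive derivatives at the expansion point and divide by k!.
The coefficient of t^3 in the expansion is -1/6, so q′′′(0) = 3! * (-1/6) = -1.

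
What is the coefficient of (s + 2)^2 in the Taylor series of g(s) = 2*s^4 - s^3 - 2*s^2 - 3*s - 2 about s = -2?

52

g(-2) = 36
g′(-2) = -71
g′′(-2) = 104
So c_2 = g′′(-2)/2! = 52.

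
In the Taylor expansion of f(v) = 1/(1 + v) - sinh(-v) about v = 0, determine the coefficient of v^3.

-5/6

Combine the two series term by term.
f(0) = 1
f′(0) = 0
f′′(0) = 2
f′′′(0) = -5
So c_3 = f′′′(0)/3! = -5/6.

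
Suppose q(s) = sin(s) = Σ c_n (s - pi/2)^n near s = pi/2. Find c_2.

-1/2

Use the known series and substitute for the argument.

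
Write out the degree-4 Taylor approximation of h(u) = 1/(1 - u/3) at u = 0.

u^4/81 + u^3/27 + u^2/9 + u/3 + 1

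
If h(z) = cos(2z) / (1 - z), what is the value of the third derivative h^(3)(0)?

Write out both Maclaurin series and multiply, keeping only the needed powers.
The coefficient of z^3 in the expansion is -1, so h′′′(0) = 3! * (-1) = -6.

-6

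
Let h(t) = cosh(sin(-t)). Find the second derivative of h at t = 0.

1

Plug the Maclaurin series of the inner function into that of the outer and collect terms.
From the series, [t^2] h = 1/2; multiply by 2! = 2 to get 1.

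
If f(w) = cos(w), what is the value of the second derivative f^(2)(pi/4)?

From the series, [(w - pi/4)^2] f = -sqrt(2)/4; multiply by 2! = 2 to get -sqrt(2)/2.

-sqrt(2)/2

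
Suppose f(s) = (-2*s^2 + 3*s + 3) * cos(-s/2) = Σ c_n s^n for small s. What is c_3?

-3/8

Multiply each power in the prefactor through the base expansion.
f(0) = 3
f′(0) = 3
f′′(0) = -19/4
f′′′(0) = -9/4
Dividing each by k! gives the coefficients c_0, ..., c_3.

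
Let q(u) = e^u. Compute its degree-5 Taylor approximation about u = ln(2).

(u - ln(2))^5/60 + (u - ln(2))^4/12 + (u - ln(2))^3/3 + (u - ln(2))^2 + 2*(u - ln(2)) + 2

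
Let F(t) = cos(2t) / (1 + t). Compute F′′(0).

Expand each factor separately, then convolve coefficients.
The coefficient of t^2 in the expansion is -1, so F′′(0) = 2! * (-1) = -2.

-2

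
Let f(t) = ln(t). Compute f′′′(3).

Differentiate repeatedly and evaluate at the center.
The coefficient of (t - 3)^3 in the expansion is 1/81, so f′′′(3) = 3! * (1/81) = 2/27.

2/27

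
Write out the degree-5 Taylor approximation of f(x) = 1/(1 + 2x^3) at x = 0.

1 - 2*x^3

Compute the successive derivatives at the expansion point and divide by k!.
f(0) = 1
f′(0) = 0
f′′(0) = 0
f′′′(0) = -12
f^(4)(0) = 0
f^(5)(0) = 0
The Taylor polynomial is Σ f^(k)(0)/k! · x^k.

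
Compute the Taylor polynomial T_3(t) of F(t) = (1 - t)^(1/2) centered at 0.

Use the known series and substitute for the argument.

-t^3/16 - t^2/8 - t/2 + 1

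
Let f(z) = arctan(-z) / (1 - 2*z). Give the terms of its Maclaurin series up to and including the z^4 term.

-22*z^4/3 - 11*z^3/3 - 2*z^2 - z

Use 1/(1 - r) = Σ r^k on the denominator, then take the Cauchy product.
f(0) = 0
f′(0) = -1
f′′(0) = -4
f′′′(0) = -22
f^(4)(0) = -176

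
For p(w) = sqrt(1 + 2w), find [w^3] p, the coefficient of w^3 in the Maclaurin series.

[w^0] = 1;  [w^1] = 1;  [w^2] = -1/2;  [w^3] = 1/2.

1/2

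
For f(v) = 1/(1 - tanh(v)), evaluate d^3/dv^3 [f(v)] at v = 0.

4

Plug the Maclaurin series of the inner function into that of the outer and collect terms.
The coefficient of v^3 in the expansion is 2/3, so f′′′(0) = 3! * (2/3) = 4.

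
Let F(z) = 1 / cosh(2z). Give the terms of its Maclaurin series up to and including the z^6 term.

-244*z^6/45 + 10*z^4/3 - 2*z^2 + 1

Write the quotient as an unknown series and match coefficients against numerator = denominator · series.
[z^0] = 1;  [z^1] = 0;  [z^2] = -2;  [z^3] = 0;  [z^4] = 10/3;  [z^5] = 0;  [z^6] = -244/45.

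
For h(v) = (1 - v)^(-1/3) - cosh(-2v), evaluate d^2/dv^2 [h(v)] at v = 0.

-32/9

Combine the two series term by term.
The coefficient of v^2 in the expansion is -16/9, so h′′(0) = 2! * (-16/9) = -32/9.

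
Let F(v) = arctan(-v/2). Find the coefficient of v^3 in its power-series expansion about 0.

[v^0] = 0;  [v^1] = -1/2;  [v^2] = 0;  [v^3] = 1/24.

1/24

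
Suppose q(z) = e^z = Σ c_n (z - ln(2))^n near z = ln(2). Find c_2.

c_2 = q′′(ln(2))/2! = 1.

1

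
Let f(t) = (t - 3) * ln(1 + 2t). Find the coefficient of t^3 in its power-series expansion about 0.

Shift and add copies of the series according to the polynomial's terms.
f(0) = 0
f′(0) = -6
f′′(0) = 16
f′′′(0) = -60

-10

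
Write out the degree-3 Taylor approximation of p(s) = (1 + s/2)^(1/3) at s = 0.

5*s^3/648 - s^2/36 + s/6 + 1

p(0) = 1
p′(0) = 1/6
p′′(0) = -1/18
p′′′(0) = 5/108
Then c_k = p^(k)(0)/k! gives each Taylor coefficient.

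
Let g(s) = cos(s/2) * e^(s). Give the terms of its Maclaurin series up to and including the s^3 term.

Take the Cauchy product of the two expansions.
g(0) = 1
g′(0) = 1
g′′(0) = 3/4
g′′′(0) = 1/4

s^3/24 + 3*s^2/8 + s + 1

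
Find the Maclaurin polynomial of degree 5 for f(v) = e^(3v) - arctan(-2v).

Expand each term separately and add.
f(0) = 1
f′(0) = 5
f′′(0) = 9
f′′′(0) = 11
f^(4)(0) = 81
f^(5)(0) = 1011
The Taylor polynomial is Σ f^(k)(0)/k! · v^k.

337*v^5/40 + 27*v^4/8 + 11*v^3/6 + 9*v^2/2 + 5*v + 1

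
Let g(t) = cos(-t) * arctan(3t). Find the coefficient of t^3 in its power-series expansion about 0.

Expand each factor separately, then convolve coefficients.
g(0) = 0
g′(0) = 3
g′′(0) = 0
g′′′(0) = -63
The Taylor polynomial is Σ g^(k)(0)/k! · t^k.

-21/2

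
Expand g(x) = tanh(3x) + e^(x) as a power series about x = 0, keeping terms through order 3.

Expand each term separately and add.
[x^0] = 1;  [x^1] = 4;  [x^2] = 1/2;  [x^3] = -53/6.

-53*x^3/6 + x^2/2 + 4*x + 1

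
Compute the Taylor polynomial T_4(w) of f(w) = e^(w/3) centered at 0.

w^4/1944 + w^3/162 + w^2/18 + w/3 + 1

f(0) = 1
f′(0) = 1/3
f′′(0) = 1/9
f′′′(0) = 1/27
f^(4)(0) = 1/81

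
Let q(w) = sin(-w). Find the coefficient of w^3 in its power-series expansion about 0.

c_3 = q′′′(0)/3! = 1/6.

1/6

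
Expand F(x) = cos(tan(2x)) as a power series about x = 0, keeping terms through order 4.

Let u equal the inner series; expand the outer function in u and truncate.
F(0) = 1
F′(0) = 0
F′′(0) = -4
F′′′(0) = 0
F^(4)(0) = -112
Dividing each by k! gives the coefficients c_0, ..., c_4.

-14*x^4/3 - 2*x^2 + 1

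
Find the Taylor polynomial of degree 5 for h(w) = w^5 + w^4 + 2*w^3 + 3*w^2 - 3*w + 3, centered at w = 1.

(w - 1)^5 + 6*(w - 1)^4 + 16*(w - 1)^3 + 25*(w - 1)^2 + 18*(w - 1) + 7

[(w - 1)^0] = 7;  [(w - 1)^1] = 18;  [(w - 1)^2] = 25;  [(w - 1)^3] = 16;  [(w - 1)^4] = 6;  [(w - 1)^5] = 1.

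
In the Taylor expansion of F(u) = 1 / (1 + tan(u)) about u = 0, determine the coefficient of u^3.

Write 1/(1+u) = 1 - u + u^2 - u^3 + ... and substitute the series for u.
[u^0] = 1;  [u^1] = -1;  [u^2] = 1;  [u^3] = -4/3.

-4/3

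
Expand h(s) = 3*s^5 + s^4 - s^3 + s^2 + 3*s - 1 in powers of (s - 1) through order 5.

3*(s - 1)^5 + 16*(s - 1)^4 + 33*(s - 1)^3 + 34*(s - 1)^2 + 21*(s - 1) + 6

[(s - 1)^0] = 6;  [(s - 1)^1] = 21;  [(s - 1)^2] = 34;  [(s - 1)^3] = 33;  [(s - 1)^4] = 16;  [(s - 1)^5] = 3.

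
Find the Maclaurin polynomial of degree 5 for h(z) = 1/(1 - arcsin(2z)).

252*z^5/5 + 64*z^4/3 + 28*z^3/3 + 4*z^2 + 2*z + 1

Compose series: expand the inner function first, then feed it into the outer expansion.
h(0) = 1
h′(0) = 2
h′′(0) = 8
h′′′(0) = 56
h^(4)(0) = 512
h^(5)(0) = 6048
Then c_k = h^(k)(0)/k! gives each Taylor coefficient.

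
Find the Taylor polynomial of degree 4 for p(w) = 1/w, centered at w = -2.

-(w + 2)^4/32 - (w + 2)^3/16 - (w + 2)^2/8 - (w + 2)/4 - 1/2

p(-2) = -1/2
p′(-2) = -1/4
p′′(-2) = -1/4
p′′′(-2) = -3/8
p^(4)(-2) = -3/4
The Taylor polynomial is Σ p^(k)(-2)/k! · (w + 2)^k.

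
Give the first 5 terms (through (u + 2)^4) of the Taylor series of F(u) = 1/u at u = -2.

-(u + 2)^4/32 - (u + 2)^3/16 - (u + 2)^2/8 - (u + 2)/4 - 1/2

F(-2) = -1/2
F′(-2) = -1/4
F′′(-2) = -1/4
F′′′(-2) = -3/8
F^(4)(-2) = -3/4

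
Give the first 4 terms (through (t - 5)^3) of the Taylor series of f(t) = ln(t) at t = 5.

f(5) = ln(5)
f′(5) = 1/5
f′′(5) = -1/25
f′′′(5) = 2/125

(t - 5)^3/375 - (t - 5)^2/50 + (t - 5)/5 + ln(5)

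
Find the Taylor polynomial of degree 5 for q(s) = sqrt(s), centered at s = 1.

Use the known series and substitute for the argument.
q(1) = 1
q′(1) = 1/2
q′′(1) = -1/4
q′′′(1) = 3/8
q^(4)(1) = -15/16
q^(5)(1) = 105/32

7*(s - 1)^5/256 - 5*(s - 1)^4/128 + (s - 1)^3/16 - (s - 1)^2/8 + (s - 1)/2 + 1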